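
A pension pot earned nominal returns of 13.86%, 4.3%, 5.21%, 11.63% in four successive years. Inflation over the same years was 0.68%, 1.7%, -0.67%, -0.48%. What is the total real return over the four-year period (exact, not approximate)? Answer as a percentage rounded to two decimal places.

37.80%

Compound the nominal returns: 1.1386 × 1.0430 × 1.0521 × 1.1163 = 1.394741.
Compound inflation: 1.0068 × 1.0170 × 0.9933 × 0.9952 = 1.012173.
Deflate: 1.394741 / 1.012173 = 1.377966.
Total real return = 1.377966 − 1 → 37.80%.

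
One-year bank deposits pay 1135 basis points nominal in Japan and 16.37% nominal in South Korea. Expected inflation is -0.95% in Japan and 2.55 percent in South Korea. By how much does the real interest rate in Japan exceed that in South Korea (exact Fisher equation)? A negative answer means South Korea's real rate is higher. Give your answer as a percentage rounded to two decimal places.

Japan: (1 + 0.1135)/(1 − 0.0095) − 1 = 12.4180%
South Korea: (1 + 0.1637)/(1 + 0.0255) − 1 = 13.4764%
Differential = 12.4180% − 13.4764% = -1.0584% → -1.06%.

-1.06%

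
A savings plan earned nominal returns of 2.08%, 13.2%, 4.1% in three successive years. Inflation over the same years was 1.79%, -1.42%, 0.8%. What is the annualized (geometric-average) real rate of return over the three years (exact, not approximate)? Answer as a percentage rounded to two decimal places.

Compound the nominal returns: 1.0208 × 1.1320 × 1.0410 = 1.20292297.
Compound inflation: 1.0179 × 0.9858 × 1.0080 = 1.01147339.
Deflate: 1.20292297 / 1.01147339 = 1.18927792.
Annualized real rate = 1.18927792^(1/3) − 1 = 5.9484% → 5.95%.

5.95%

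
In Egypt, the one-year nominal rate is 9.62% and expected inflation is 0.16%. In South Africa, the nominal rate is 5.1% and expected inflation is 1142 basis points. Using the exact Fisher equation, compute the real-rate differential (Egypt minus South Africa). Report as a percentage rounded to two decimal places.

Egypt: (1 + 0.0962)/(1 + 0.0016) − 1 = 9.4449%
South Africa: (1 + 0.0510)/(1 + 0.1142) − 1 = -5.6722%
Differential = 9.4449% − (-5.6722%) = 15.1171% → 15.12%.

15.12%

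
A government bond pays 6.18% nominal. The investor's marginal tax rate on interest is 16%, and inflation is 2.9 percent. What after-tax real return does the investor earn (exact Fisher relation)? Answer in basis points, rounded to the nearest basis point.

After-tax nominal return = 6.18% × (1 − 0.16) = 5.1912%.
1 + r = 1.051912 / 1.02900 = 1.022266
After-tax real rate = 1.022266 − 1 → 223 basis points.

223 basis points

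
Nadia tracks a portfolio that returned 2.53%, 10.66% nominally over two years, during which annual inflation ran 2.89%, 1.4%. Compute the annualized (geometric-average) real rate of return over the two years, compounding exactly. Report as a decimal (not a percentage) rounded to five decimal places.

Compound the nominal returns: 1.0253 × 1.1066 = 1.13459698.
Compound inflation: 1.0289 × 1.0140 = 1.04330460.
Deflate: 1.13459698 / 1.04330460 = 1.08750309.
Annualized real rate = 1.08750309^(1/2) − 1 = 4.2834% → 0.04283.

0.04283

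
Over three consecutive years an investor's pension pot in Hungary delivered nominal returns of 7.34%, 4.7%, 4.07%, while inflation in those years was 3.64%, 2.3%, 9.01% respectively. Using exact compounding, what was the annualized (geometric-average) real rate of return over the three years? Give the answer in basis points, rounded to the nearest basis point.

Compound the nominal returns: 1.0734 × 1.0470 × 1.0407 = 1.16959049.
Compound inflation: 1.0364 × 1.0230 × 1.0901 = 1.15576457.
Deflate: 1.16959049 / 1.15576457 = 1.01196257.
Annualized real rate = 1.01196257^(1/3) − 1 = 0.3972% → 40 basis points.

40 basis points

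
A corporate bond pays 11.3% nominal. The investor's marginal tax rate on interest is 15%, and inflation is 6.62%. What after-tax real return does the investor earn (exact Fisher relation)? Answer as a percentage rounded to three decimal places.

2.800%

After-tax nominal return = 11.3% × (1 − 0.15) = 9.6050%.
1 + r = 1.09605 / 1.06620 = 1.027997
After-tax real rate = 1.027997 − 1 → 2.800%.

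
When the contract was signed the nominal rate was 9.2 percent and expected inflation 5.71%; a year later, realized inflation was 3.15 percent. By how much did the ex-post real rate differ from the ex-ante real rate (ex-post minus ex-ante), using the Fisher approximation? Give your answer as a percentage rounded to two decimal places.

2.56%

Ex-ante: 9.2% − 5.71% = 3.490%
Ex-post: 9.2% − 3.15% = 6.050%
Difference (ex-post − ex-ante) = 2.5600% → 2.56%.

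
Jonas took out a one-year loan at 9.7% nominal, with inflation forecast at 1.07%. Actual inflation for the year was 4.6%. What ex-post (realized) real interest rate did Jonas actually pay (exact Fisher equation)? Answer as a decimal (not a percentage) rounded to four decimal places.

Ex-post: (1 + 0.0970)/(1 + 0.0460) − 1 = 4.8757%
So the realized real rate is 0.0488.

0.0488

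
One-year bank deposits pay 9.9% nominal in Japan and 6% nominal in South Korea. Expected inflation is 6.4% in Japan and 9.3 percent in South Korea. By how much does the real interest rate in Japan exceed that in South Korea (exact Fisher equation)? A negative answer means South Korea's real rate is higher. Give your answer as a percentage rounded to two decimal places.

Japan: (1 + 0.0990)/(1 + 0.0640) − 1 = 3.2895%
South Korea: (1 + 0.0600)/(1 + 0.0930) − 1 = -3.0192%
Differential = 3.2895% − (-3.0192%) = 6.3087% → 6.31%.

6.31%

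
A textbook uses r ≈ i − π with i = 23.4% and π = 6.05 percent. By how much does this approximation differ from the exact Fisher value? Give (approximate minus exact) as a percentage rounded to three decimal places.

0.990%

Approximate: r ≈ 23.400% − 6.050% = 17.3500%
Exact: (1 + 0.2340)/(1 + 0.0605) − 1 = 16.3602%
Error = 17.3500% − 16.3602% = 0.9898% → 0.990%.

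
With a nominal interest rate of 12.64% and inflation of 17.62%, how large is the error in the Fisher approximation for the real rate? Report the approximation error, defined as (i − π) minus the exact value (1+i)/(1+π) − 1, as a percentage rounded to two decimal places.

-0.75%

Approximate: r ≈ 12.640% − 17.620% = -4.9800%
Exact: (1 + 0.1264)/(1 + 0.1762) − 1 = -4.2340%
Error = -4.9800% − (-4.2340%) = -0.7460% → -0.75%.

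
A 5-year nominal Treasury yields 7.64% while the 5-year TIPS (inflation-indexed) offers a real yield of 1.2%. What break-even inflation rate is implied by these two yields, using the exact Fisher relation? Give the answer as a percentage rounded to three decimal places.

(1 + π) = (1 + i)/(1 + r) = 1.07640 / 1.01200 = 1.063636
Break-even inflation = 1.063636 − 1 → 6.364%.

6.364%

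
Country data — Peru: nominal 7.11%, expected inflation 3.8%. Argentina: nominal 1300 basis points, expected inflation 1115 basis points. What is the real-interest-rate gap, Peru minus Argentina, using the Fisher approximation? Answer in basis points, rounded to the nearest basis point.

146 basis points

Peru: 7.11% − 3.8% = 3.310%
Argentina: 13% − 11.15% = 1.850%
Differential = 1.460% → 146 basis points.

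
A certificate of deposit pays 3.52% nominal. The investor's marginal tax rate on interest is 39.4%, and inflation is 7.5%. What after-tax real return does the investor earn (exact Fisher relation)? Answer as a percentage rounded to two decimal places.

-4.99%

After-tax nominal return = 3.52% × (1 − 0.394) = 2.13312%.
1 + r = 1.0213312 / 1.07500 = 0.950076
After-tax real rate = 0.950076 − 1 → -4.99%.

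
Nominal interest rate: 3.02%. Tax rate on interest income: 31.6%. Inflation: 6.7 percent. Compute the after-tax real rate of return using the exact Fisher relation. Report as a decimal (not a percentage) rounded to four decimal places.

-0.0434

After-tax nominal return = 3.02% × (1 − 0.316) = 2.06568%.
1 + r = 1.0206568 / 1.06700 = 0.956567
After-tax real rate = 0.956567 − 1 → -0.0434.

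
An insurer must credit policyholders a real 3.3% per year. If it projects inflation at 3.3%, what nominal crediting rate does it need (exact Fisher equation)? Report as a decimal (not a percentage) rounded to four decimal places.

0.0671

(1 + i) = (1 + r)(1 + π) = 1.03300 × 1.03300 = 1.067089
i = 1.067089 − 1, so the required nominal rate is 0.0671.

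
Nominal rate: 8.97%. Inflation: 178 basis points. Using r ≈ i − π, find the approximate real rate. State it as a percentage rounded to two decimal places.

7.19%

r ≈ i − π = 8.97% − 1.78% = 7.19%.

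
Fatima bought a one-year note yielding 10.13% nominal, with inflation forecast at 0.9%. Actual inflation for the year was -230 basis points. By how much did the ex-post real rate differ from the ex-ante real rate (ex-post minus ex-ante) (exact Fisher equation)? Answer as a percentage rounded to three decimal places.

3.575%

Ex-ante: (1 + 0.1013)/(1 + 0.0090) − 1 = 9.1477%
Ex-post: (1 + 0.1013)/(1 − 0.0230) − 1 = 12.7226%
Difference (ex-post − ex-ante) = 3.5749% → 3.575%.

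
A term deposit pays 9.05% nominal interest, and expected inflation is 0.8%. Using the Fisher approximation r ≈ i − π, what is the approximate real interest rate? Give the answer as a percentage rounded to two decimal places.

r ≈ i − π = 9.05% − 0.8% = 8.25%.

8.25%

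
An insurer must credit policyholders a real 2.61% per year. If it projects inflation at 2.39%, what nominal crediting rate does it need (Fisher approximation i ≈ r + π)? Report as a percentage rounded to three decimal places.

5.000%

i ≈ r + π = 2.61% + 2.39% = 5.000%.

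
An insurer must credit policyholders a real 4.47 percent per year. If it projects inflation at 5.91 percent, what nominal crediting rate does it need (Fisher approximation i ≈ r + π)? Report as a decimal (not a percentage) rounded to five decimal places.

0.10380

i ≈ r + π = 4.47% + 5.91% = 0.10380.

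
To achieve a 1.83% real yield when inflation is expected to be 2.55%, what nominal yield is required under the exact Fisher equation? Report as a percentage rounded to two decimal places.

4.43%

(1 + i) = (1 + r)(1 + π) = 1.01830 × 1.02550 = 1.04426665
i = 1.04426665 − 1, so the required nominal rate is 4.43%.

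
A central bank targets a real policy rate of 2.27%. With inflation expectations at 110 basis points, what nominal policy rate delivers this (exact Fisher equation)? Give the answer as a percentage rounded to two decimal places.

(1 + i) = (1 + r)(1 + π) = 1.02270 × 1.01100 = 1.0339497
i = 1.0339497 − 1, so the required nominal rate is 3.39%.

3.39%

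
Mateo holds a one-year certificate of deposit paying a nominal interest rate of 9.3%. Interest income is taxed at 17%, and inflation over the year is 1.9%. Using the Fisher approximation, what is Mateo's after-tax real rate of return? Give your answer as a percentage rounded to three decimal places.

After-tax nominal return = 9.3% × (1 − 0.17) = 7.7190%.
r ≈ 7.7190% − 1.9% → 5.819%.

5.819%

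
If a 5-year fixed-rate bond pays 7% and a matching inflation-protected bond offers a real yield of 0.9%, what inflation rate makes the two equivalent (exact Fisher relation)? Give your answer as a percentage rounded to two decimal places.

6.05%

(1 + π) = (1 + i)/(1 + r) = 1.07000 / 1.00900 = 1.060456
Break-even inflation = 1.060456 − 1 → 6.05%.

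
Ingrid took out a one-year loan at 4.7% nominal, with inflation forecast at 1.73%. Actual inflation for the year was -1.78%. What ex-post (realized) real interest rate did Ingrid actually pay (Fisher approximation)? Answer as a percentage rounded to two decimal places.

6.48%

Ex-post: 4.7% − (-1.78%) = 6.480%
So the realized real rate is 6.48%.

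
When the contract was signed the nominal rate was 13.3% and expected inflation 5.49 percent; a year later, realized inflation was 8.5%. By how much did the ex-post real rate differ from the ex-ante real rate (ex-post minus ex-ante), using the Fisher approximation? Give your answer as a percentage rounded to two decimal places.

-3.01%

Ex-ante: 13.3% − 5.49% = 7.810%
Ex-post: 13.3% − 8.5% = 4.800%
Difference (ex-post − ex-ante) = -3.0100% → -3.01%.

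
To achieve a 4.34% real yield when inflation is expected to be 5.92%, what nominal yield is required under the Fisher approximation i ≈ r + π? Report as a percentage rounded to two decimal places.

10.26%

i ≈ r + π = 4.34% + 5.92% = 10.26%.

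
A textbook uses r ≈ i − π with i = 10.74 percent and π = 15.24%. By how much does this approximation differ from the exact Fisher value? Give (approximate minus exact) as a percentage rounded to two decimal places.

-0.60%

Approximate: r ≈ 10.740% − 15.240% = -4.5000%
Exact: (1 + 0.1074)/(1 + 0.1524) − 1 = -3.9049%
Error = -4.5000% − (-3.9049%) = -0.5951% → -0.60%.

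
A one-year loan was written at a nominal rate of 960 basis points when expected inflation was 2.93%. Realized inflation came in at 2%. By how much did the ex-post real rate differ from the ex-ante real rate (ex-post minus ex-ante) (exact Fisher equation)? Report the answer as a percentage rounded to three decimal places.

0.971%

Ex-ante: (1 + 0.0960)/(1 + 0.0293) − 1 = 6.4801%
Ex-post: (1 + 0.0960)/(1 + 0.0200) − 1 = 7.4510%
Difference (ex-post − ex-ante) = 0.9708% → 0.971%.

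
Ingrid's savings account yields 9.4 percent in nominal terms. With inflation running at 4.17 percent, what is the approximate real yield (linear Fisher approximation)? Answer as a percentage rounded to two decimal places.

r ≈ i − π = 9.4% − 4.17% = 5.23%.

5.23%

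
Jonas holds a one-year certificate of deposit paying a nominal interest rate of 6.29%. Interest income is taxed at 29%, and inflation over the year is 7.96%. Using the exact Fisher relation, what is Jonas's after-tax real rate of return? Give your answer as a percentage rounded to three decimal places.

After-tax nominal return = 6.29% × (1 − 0.29) = 4.4659%.
1 + r = 1.044659 / 1.07960 = 0.9676352
After-tax real rate = 0.9676352 − 1 → -3.236%.

-3.236%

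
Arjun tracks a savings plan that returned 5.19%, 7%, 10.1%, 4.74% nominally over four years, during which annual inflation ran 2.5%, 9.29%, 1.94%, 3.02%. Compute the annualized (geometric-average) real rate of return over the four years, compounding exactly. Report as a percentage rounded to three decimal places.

2.488%

Compound the nominal returns: 1.0519 × 1.0700 × 1.1010 × 1.0474 = 1.29795047.
Compound inflation: 1.0250 × 1.0929 × 1.0194 × 1.0302 = 1.17644185.
Deflate: 1.29795047 / 1.17644185 = 1.10328485.
Annualized real rate = 1.10328485^(1/4) − 1 = 2.4877% → 2.488%.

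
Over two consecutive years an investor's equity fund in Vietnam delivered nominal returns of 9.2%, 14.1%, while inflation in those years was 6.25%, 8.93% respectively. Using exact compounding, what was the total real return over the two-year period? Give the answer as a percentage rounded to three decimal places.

7.654%

Nominal growth factor = 1.0920 × 1.1410 = 1.245972
Price-level growth factor = 1.0625 × 1.0893 = 1.157381
Real growth factor = 1.245972 / 1.157381 = 1.076544
Total real return = 1.076544 − 1 → 7.654%.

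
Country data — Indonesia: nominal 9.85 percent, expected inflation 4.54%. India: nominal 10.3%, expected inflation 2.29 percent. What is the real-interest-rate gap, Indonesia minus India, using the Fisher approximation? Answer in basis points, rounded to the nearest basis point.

-270 basis points

Indonesia: 9.85% − 4.54% = 5.310%
India: 10.3% − 2.29% = 8.010%
Differential = -2.700% → -270 basis points.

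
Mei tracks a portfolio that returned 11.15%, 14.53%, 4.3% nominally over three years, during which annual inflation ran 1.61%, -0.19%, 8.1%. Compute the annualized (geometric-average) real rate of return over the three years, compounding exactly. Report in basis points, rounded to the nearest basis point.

Compound the nominal returns: 1.1115 × 1.1453 × 1.0430 = 1.32773999.
Compound inflation: 1.0161 × 0.9981 × 1.0810 = 1.09631713.
Deflate: 1.32773999 / 1.09631713 = 1.21109116.
Annualized real rate = 1.21109116^(1/3) − 1 = 6.5922% → 659 basis points.

659 basis points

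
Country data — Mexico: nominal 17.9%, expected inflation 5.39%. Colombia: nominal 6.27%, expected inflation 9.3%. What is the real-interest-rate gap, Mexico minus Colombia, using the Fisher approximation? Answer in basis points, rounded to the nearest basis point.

Mexico: 17.9% − 5.39% = 12.510%
Colombia: 6.27% − 9.3% = -3.030%
Differential = 15.540% → 1554 basis points.

1554 basis points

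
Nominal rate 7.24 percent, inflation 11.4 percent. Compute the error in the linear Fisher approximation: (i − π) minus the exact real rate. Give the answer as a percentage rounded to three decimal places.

Approximate: r ≈ 7.240% − 11.400% = -4.1600%
Exact: (1 + 0.0724)/(1 + 0.1140) − 1 = -3.7343%
Error = -4.1600% − (-3.7343%) = -0.4257% → -0.426%.

-0.426%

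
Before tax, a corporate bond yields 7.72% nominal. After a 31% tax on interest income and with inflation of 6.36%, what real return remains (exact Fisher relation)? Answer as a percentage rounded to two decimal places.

-0.97%

After-tax nominal return = 7.72% × (1 − 0.31) = 5.3268%.
1 + r = 1.053268 / 1.06360 = 0.990286
After-tax real rate = 0.990286 − 1 → -0.97%.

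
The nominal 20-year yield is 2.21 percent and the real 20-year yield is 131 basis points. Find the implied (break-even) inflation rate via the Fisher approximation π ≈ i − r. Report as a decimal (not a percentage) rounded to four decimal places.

0.0090

π ≈ i − r = 2.21% − 1.31% → 0.0090.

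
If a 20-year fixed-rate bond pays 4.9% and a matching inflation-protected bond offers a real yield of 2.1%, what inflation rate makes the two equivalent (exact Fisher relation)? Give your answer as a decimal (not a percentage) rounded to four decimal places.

(1 + π) = (1 + i)/(1 + r) = 1.04900 / 1.02100 = 1.027424
Break-even inflation = 1.027424 − 1 → 0.0274.

0.0274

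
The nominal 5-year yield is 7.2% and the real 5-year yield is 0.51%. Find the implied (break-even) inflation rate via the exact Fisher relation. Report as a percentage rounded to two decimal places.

6.66%

(1 + π) = (1 + i)/(1 + r) = 1.07200 / 1.00510 = 1.066561
Break-even inflation = 1.066561 − 1 → 6.66%.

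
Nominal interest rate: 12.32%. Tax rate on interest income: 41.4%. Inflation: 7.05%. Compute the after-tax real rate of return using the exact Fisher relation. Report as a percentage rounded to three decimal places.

After-tax nominal return = 12.32% × (1 − 0.414) = 7.21952%.
1 + r = 1.0721952 / 1.07050 = 1.001584
After-tax real rate = 1.001584 − 1 → 0.158%.

0.158%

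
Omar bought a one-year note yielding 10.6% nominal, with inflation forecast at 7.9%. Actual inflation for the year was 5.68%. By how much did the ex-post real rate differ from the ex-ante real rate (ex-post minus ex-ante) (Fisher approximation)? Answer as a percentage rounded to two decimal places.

Ex-ante: 10.6% − 7.9% = 2.700%
Ex-post: 10.6% − 5.68% = 4.920%
Difference (ex-post − ex-ante) = 2.2200% → 2.22%.

2.22%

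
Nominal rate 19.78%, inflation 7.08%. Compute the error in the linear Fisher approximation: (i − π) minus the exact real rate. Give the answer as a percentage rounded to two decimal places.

Approximate: r ≈ 19.780% − 7.080% = 12.7000%
Exact: (1 + 0.1978)/(1 + 0.0708) − 1 = 11.8603%
Error = 12.7000% − 11.8603% = 0.8397% → 0.84%.

0.84%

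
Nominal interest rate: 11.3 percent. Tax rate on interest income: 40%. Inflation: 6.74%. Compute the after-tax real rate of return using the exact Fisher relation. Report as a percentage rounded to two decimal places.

After-tax nominal return = 11.3% × (1 − 0.4) = 6.7800%.
1 + r = 1.06780 / 1.06740 = 1.000375
After-tax real rate = 1.000375 − 1 → 0.04%.

0.04%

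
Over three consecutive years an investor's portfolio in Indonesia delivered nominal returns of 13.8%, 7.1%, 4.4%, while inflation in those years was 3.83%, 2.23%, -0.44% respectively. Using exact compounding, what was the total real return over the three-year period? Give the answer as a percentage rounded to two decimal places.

Compound the nominal returns: 1.1380 × 1.0710 × 1.0440 = 1.272425.
Compound inflation: 1.0383 × 1.0223 × 0.9956 = 1.056784.
Deflate: 1.272425 / 1.056784 = 1.204054.
Total real return = 1.204054 − 1 → 20.41%.

20.41%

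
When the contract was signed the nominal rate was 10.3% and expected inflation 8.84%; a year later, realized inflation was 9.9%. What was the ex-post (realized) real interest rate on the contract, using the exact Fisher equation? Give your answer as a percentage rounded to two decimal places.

0.36%

Ex-post: (1 + 0.1030)/(1 + 0.0990) − 1 = 0.3640%
So the realized real rate is 0.36%.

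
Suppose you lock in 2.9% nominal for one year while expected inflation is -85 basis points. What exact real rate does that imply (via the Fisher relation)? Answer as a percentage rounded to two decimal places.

1 + r = 1.02900 / 0.99150 = 1.037821
r = 1.037821 − 1 = 3.7821%, i.e. 3.78%.

3.78%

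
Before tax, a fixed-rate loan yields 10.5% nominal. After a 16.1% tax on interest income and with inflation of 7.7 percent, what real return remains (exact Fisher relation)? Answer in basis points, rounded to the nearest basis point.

After-tax nominal return = 10.5% × (1 − 0.161) = 8.8095%.
1 + r = 1.088095 / 1.07700 = 1.010302
After-tax real rate = 1.010302 − 1 → 103 basis points.

103 basis points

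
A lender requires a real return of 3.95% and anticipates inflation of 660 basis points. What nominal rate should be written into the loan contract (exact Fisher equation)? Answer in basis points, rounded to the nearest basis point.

1081 basis points

(1 + i) = (1 + r)(1 + π) = 1.03950 × 1.06600 = 1.108107
i = 1.108107 − 1, so the required nominal rate is 1081 basis points.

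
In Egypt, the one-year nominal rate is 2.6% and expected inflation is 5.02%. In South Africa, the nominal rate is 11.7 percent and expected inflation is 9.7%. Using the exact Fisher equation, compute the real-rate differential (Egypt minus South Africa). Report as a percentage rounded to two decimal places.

-4.13%

Egypt: (1 + 0.0260)/(1 + 0.0502) − 1 = -2.3043%
South Africa: (1 + 0.1170)/(1 + 0.0970) − 1 = 1.8232%
Differential = -2.3043% − 1.8232% = -4.1275% → -4.13%.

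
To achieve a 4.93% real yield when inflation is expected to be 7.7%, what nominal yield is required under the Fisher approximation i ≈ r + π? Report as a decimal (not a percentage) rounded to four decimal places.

0.1263

i ≈ r + π = 4.93% + 7.7% = 0.1263.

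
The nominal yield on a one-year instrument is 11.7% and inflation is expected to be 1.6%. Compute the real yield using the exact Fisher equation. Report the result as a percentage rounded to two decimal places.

9.94%

1 + r = 1.11700 / 1.01600 = 1.099409
r = 1.099409 − 1 = 9.9409%, i.e. 9.94%.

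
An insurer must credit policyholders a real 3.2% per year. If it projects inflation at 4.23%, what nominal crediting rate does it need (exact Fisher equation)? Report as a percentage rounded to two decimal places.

7.57%

(1 + i) = (1 + r)(1 + π) = 1.03200 × 1.04230 = 1.0756536
i = 1.0756536 − 1, so the required nominal rate is 7.57%.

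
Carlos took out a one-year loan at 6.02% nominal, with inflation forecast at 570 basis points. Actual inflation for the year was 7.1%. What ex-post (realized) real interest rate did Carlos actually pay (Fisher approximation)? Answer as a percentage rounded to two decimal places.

-1.08%

Ex-post: 6.02% − 7.1% = -1.080%
So the realized real rate is -1.08%.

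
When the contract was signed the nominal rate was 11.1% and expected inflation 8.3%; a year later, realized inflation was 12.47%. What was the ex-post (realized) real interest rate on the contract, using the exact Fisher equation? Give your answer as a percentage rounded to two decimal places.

Ex-post: (1 + 0.1110)/(1 + 0.1247) − 1 = -1.2181%
So the realized real rate is -1.22%.

-1.22%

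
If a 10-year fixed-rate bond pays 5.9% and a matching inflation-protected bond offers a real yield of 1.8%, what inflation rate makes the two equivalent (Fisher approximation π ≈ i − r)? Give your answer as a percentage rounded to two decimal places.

π ≈ i − r = 5.9% − 1.8% → 4.10%.

4.10%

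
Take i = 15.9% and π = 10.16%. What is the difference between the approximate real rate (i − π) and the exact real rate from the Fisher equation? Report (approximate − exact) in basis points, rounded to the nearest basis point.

53 basis points

Approximate: r ≈ 15.900% − 10.160% = 5.7400%
Exact: (1 + 0.1590)/(1 + 0.1016) − 1 = 5.2106%
Error = 5.7400% − 5.2106% = 0.5294% → 53 basis points.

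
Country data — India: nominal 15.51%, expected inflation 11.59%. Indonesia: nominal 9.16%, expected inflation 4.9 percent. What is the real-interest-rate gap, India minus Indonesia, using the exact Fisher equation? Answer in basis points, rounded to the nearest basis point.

India: (1 + 0.1551)/(1 + 0.1159) − 1 = 3.5129%
Indonesia: (1 + 0.0916)/(1 + 0.0490) − 1 = 4.0610%
Differential = 3.5129% − 4.0610% = -0.5482% → -55 basis points.

-55 basis points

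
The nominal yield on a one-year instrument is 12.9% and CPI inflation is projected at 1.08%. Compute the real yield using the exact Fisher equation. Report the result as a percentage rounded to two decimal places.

By the Fisher identity, 1 + r = (1 + i)/(1 + π).
1 + r = 1.12900 / 1.01080 = 1.116937
r = 1.116937 − 1 = 11.6937%, i.e. 11.69%.

11.69%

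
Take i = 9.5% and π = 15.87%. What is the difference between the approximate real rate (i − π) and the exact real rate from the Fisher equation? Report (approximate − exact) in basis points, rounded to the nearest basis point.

Approximate: r ≈ 9.500% − 15.870% = -6.3700%
Exact: (1 + 0.0950)/(1 + 0.1587) − 1 = -5.4975%
Error = -6.3700% − (-5.4975%) = -0.8725% → -87 basis points.

-87 basis points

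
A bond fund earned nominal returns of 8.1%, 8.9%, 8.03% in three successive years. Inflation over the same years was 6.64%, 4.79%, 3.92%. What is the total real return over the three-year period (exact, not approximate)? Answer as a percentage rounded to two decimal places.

Nominal growth factor = 1.0810 × 1.0890 × 1.0803 = 1.271739
Price-level growth factor = 1.0664 × 1.0479 × 1.0392 = 1.161286
Real growth factor = 1.271739 / 1.161286 = 1.095113
Total real return = 1.095113 − 1 → 9.51%.

9.51%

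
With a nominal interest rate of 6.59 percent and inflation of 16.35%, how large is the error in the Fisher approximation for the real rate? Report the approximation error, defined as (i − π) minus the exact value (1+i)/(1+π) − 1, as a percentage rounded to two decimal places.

-1.37%

Approximate: r ≈ 6.590% − 16.350% = -9.7600%
Exact: (1 + 0.0659)/(1 + 0.1635) − 1 = -8.3885%
Error = -9.7600% − (-8.3885%) = -1.3715% → -1.37%.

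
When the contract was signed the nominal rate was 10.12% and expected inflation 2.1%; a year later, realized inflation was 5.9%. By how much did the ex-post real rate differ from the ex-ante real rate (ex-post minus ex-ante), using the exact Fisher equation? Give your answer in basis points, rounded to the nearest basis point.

-387 basis points

Ex-ante: (1 + 0.1012)/(1 + 0.0210) − 1 = 7.8550%
Ex-post: (1 + 0.1012)/(1 + 0.0590) − 1 = 3.9849%
Difference (ex-post − ex-ante) = -3.8702% → -387 basis points.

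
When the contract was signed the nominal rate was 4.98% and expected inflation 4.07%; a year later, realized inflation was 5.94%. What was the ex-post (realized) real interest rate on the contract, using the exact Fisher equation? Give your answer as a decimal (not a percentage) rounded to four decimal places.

Ex-post: (1 + 0.0498)/(1 + 0.0594) − 1 = -0.9062%
So the realized real rate is -0.0091.

-0.0091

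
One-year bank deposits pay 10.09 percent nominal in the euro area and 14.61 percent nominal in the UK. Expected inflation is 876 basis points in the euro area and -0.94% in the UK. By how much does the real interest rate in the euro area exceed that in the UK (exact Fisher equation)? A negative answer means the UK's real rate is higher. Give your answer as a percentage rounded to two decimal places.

-14.47%

The euro area: (1 + 0.1009)/(1 + 0.0876) − 1 = 1.2229%
The UK: (1 + 0.1461)/(1 − 0.0094) − 1 = 15.6976%
Differential = 1.2229% − 15.6976% = -14.4747% → -14.47%.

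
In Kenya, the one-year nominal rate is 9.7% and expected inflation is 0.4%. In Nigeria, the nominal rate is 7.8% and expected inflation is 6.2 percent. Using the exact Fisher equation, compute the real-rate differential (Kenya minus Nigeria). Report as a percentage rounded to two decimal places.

7.76%

Kenya: (1 + 0.0970)/(1 + 0.0040) − 1 = 9.2629%
Nigeria: (1 + 0.0780)/(1 + 0.0620) − 1 = 1.5066%
Differential = 9.2629% − 1.5066% = 7.7564% → 7.76%.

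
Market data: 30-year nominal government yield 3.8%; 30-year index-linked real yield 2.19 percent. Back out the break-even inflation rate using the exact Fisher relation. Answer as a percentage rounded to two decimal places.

(1 + π) = (1 + i)/(1 + r) = 1.03800 / 1.02190 = 1.015755
Break-even inflation = 1.015755 − 1 → 1.58%.

1.58%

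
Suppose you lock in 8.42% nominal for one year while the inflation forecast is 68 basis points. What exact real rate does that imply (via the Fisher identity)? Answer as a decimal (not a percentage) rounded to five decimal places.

By the Fisher identity, 1 + r = (1 + i)/(1 + π).
1 + r = 1.08420 / 1.00680 = 1.076877
r = 1.076877 − 1 = 7.6877%, i.e. 0.07688.

0.07688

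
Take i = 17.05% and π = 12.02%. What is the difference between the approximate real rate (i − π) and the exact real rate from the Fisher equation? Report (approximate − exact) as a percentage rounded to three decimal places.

Approximate: r ≈ 17.050% − 12.020% = 5.0300%
Exact: (1 + 0.1705)/(1 + 0.1202) − 1 = 4.4903%
Error = 5.0300% − 4.4903% = 0.5397% → 0.540%.

0.540%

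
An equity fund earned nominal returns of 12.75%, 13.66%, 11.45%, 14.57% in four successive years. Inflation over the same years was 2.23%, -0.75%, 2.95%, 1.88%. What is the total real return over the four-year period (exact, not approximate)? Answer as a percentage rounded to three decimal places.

53.763%

Nominal growth factor = 1.1275 × 1.1366 × 1.1145 × 1.1457 = 1.636346
Price-level growth factor = 1.0223 × 0.9925 × 1.0295 × 1.0188 = 1.064202
Real growth factor = 1.636346 / 1.064202 = 1.537627
Total real return = 1.537627 − 1 → 53.763%.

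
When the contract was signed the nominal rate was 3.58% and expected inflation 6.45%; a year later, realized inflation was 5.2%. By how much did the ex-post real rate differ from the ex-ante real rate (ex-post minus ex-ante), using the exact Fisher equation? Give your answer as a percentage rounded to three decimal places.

Ex-ante: (1 + 0.0358)/(1 + 0.0645) − 1 = -2.6961%
Ex-post: (1 + 0.0358)/(1 + 0.0520) − 1 = -1.5399%
Difference (ex-post − ex-ante) = 1.1562% → 1.156%.

1.156%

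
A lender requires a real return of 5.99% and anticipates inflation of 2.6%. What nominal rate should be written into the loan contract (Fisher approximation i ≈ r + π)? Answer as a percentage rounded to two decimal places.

8.59%

i ≈ r + π = 5.99% + 2.6% = 8.59%.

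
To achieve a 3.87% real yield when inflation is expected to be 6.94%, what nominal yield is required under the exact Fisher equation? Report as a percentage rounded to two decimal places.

11.08%

(1 + i) = (1 + r)(1 + π) = 1.03870 × 1.06940 = 1.11078578
i = 1.11078578 − 1, so the required nominal rate is 11.08%.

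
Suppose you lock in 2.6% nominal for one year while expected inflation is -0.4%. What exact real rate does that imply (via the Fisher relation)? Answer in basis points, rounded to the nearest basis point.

By the Fisher relation, 1 + r = (1 + i)/(1 + π).
1 + r = 1.02600 / 0.99600 = 1.030120
r = 1.030120 − 1 = 3.0120%, i.e. 301 basis points.

301 basis points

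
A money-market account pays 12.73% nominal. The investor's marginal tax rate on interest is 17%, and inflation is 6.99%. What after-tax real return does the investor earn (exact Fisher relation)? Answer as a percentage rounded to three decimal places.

3.342%

After-tax nominal return = 12.73% × (1 − 0.17) = 10.5659%.
1 + r = 1.105659 / 1.06990 = 1.033423
After-tax real rate = 1.033423 − 1 → 3.342%.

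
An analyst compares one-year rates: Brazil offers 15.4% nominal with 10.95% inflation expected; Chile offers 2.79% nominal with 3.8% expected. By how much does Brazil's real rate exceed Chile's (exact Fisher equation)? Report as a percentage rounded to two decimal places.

4.98%

Brazil: (1 + 0.1540)/(1 + 0.1095) − 1 = 4.0108%
Chile: (1 + 0.0279)/(1 + 0.0380) − 1 = -0.9730%
Differential = 4.0108% − (-0.9730%) = 4.9838% → 4.98%.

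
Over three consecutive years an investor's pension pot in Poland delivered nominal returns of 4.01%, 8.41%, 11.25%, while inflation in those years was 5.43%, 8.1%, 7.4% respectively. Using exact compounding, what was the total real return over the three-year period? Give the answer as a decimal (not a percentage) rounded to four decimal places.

Compound the nominal returns: 1.0401 × 1.0841 × 1.1125 = 1.254424.
Compound inflation: 1.0543 × 1.0810 × 1.0740 = 1.224036.
Deflate: 1.254424 / 1.224036 = 1.024826.
Total real return = 1.024826 − 1 → 0.0248.

0.0248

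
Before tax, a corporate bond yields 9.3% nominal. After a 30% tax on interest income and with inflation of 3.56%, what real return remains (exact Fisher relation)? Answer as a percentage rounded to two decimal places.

After-tax nominal return = 9.3% × (1 − 0.3) = 6.5100%.
1 + r = 1.06510 / 1.03560 = 1.028486
After-tax real rate = 1.028486 − 1 → 2.85%.

2.85%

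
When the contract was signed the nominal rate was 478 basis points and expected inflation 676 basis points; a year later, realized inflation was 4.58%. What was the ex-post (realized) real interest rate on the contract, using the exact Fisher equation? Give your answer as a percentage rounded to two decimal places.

0.19%

Ex-post: (1 + 0.0478)/(1 + 0.0458) − 1 = 0.1912%
So the realized real rate is 0.19%.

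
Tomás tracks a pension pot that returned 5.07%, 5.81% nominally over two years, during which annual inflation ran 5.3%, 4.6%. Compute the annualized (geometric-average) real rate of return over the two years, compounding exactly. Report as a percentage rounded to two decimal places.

0.47%

Nominal growth factor = 1.0507 × 1.0581 = 1.11174567
Price-level growth factor = 1.0530 × 1.0460 = 1.10143800
Real growth factor = 1.11174567 / 1.10143800 = 1.00935838
Annualized real rate = 1.00935838^(1/2) − 1 = 0.4668% → 0.47%.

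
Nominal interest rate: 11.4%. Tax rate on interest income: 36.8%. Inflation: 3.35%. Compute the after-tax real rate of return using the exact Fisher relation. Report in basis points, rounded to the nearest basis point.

373 basis points

After-tax nominal return = 11.4% × (1 − 0.368) = 7.2048%.
1 + r = 1.072048 / 1.03350 = 1.037299
After-tax real rate = 1.037299 − 1 → 373 basis points.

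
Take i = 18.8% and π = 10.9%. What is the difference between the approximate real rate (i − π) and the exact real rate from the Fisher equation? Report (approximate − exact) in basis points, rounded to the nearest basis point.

Approximate: r ≈ 18.800% − 10.900% = 7.9000%
Exact: (1 + 0.1880)/(1 + 0.1090) − 1 = 7.1235%
Error = 7.9000% − 7.1235% = 0.7765% → 78 basis points.

78 basis points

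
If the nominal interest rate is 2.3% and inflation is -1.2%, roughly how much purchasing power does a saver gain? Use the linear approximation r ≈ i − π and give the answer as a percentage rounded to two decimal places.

r ≈ i − π = 2.3% − (-1.2%) = 3.50%.

3.50%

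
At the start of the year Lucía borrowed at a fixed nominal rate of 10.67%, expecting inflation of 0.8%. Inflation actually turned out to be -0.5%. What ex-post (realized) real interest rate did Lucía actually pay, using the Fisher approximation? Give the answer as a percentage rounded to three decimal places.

11.170%

Ex-post: 10.67% − (-0.5%) = 11.170%
So the realized real rate is 11.170%.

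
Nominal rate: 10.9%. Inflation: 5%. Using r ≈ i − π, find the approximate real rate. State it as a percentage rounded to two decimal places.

5.90%

r ≈ i − π = 10.9% − 5% = 5.90%.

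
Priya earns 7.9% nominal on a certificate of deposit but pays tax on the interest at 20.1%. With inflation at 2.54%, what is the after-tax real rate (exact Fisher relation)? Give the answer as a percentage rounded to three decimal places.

After-tax nominal return = 7.9% × (1 − 0.201) = 6.3121%.
1 + r = 1.063121 / 1.02540 = 1.036787
After-tax real rate = 1.036787 − 1 → 3.679%.

3.679%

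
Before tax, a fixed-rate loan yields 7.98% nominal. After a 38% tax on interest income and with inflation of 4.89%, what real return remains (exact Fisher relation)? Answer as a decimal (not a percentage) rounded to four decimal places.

0.0005

After-tax nominal return = 7.98% × (1 − 0.38) = 4.9476%.
1 + r = 1.049476 / 1.04890 = 1.000549
After-tax real rate = 1.000549 − 1 → 0.0005.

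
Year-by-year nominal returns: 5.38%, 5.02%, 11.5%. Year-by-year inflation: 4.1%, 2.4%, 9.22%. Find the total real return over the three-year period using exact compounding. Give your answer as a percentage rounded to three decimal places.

Nominal growth factor = 1.0538 × 1.0502 × 1.1150 = 1.233971
Price-level growth factor = 1.0410 × 1.0240 × 1.0922 = 1.164268
Real growth factor = 1.233971 / 1.164268 = 1.059869
Total real return = 1.059869 − 1 → 5.987%.

5.987%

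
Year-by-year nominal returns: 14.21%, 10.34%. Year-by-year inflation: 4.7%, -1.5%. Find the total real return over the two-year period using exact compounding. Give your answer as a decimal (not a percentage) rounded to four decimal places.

Nominal growth factor = 1.1421 × 1.1034 = 1.260193
Price-level growth factor = 1.0470 × 0.9850 = 1.031295
Real growth factor = 1.260193 / 1.031295 = 1.221952
Total real return = 1.221952 − 1 → 0.2220.

0.2220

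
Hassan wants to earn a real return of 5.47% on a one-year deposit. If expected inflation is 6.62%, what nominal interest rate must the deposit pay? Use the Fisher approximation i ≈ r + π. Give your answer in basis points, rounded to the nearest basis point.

1209 basis points

i ≈ r + π = 5.47% + 6.62% = 1209 basis points.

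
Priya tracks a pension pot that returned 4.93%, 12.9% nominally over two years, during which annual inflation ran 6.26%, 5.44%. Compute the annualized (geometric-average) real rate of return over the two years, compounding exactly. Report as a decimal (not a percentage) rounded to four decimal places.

0.0283

Compound the nominal returns: 1.0493 × 1.1290 = 1.18465970.
Compound inflation: 1.0626 × 1.0544 = 1.12040544.
Deflate: 1.18465970 / 1.12040544 = 1.05734911.
Annualized real rate = 1.05734911^(1/2) − 1 = 2.8275% → 0.0283.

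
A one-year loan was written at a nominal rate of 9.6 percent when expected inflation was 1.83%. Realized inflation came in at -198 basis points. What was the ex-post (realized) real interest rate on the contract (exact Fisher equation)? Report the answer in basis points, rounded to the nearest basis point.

Ex-post: (1 + 0.0960)/(1 − 0.0198) − 1 = 11.8139%
So the realized real rate is 1181 basis points.

1181 basis points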